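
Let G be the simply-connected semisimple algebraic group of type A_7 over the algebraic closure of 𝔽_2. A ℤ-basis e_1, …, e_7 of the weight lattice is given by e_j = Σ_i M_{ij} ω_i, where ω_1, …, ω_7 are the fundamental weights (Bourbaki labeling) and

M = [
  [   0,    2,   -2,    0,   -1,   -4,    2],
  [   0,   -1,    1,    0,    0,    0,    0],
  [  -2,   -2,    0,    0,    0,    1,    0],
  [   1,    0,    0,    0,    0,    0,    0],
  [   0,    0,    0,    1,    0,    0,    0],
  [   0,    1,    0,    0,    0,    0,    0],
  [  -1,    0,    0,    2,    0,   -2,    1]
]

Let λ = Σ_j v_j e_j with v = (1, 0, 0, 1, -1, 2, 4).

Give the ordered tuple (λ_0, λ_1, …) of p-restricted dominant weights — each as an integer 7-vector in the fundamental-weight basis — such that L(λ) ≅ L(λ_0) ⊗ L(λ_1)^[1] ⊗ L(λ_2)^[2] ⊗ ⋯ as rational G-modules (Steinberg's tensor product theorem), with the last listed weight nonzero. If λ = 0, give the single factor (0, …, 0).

((1, 0, 0, 1, 1, 0, 1),)

ω-coordinates c = M·v, v = (1, 0, 0, 1, -1, 2, 4):
  c_1 = (0)·(1) + (2)·(0) + (-2)·(0) + (0)·(1) + (-1)·(-1) + (-4)·(2) + (2)·(4) = 1
  c_2 = (0)·(1) + (-1)·(0) + (1)·(0) + (0)·(1) + (0)·(-1) + (0)·(2) + (0)·(4) = 0
  c_3 = (-2)·(1) + (-2)·(0) + (0)·(0) + (0)·(1) + (0)·(-1) + (1)·(2) + (0)·(4) = 0
  c_4 = (1)·(1) + (0)·(0) + (0)·(0) + (0)·(1) + (0)·(-1) + (0)·(2) + (0)·(4) = 1
  c_5 = (0)·(1) + (0)·(0) + (0)·(0) + (1)·(1) + (0)·(-1) + (0)·(2) + (0)·(4) = 1
  c_6 = (0)·(1) + (1)·(0) + (0)·(0) + (0)·(1) + (0)·(-1) + (0)·(2) + (0)·(4) = 0
  c_7 = (-1)·(1) + (0)·(0) + (0)·(0) + (2)·(1) + (0)·(-1) + (-2)·(2) + (1)·(4) = 1
p = 2; digits c_i = Σ_j d_{ij}·2^j, 0 ≤ d_{ij} < 2:
  c_1 = 1 = 1·2^0
  c_2 = 0
  c_3 = 0
  c_4 = 1 = 1·2^0
  c_5 = 1 = 1·2^0
  c_6 = 0
  c_7 = 1 = 1·2^0
Factor λ_0 = (1, 0, 0, 1, 1, 0, 1)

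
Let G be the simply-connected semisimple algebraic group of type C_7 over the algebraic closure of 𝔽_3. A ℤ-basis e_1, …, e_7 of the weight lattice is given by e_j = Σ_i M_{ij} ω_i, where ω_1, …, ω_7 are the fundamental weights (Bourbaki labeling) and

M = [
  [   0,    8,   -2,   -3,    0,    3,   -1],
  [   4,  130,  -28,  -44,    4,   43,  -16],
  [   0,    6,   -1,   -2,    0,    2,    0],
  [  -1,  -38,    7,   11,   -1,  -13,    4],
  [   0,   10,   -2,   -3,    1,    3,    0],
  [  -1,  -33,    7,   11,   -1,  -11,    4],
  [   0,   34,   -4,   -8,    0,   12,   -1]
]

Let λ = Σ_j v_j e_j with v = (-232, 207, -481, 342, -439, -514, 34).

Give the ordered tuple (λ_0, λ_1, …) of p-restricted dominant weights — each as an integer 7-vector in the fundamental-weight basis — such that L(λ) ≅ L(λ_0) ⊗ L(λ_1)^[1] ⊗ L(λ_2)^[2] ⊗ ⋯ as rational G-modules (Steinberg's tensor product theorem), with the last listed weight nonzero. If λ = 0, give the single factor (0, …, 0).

Change of basis e → ω: c = M·v where v = (-232, 207, -481, 342, -439, -514, 34):
  c_1 = 0*-232 + 8*207 + -2*-481 + -3*342 + 0*-439 + 3*-514 + -1*34 = 16
  c_2 = 4*-232 + 130*207 + -28*-481 + -44*342 + 4*-439 + 43*-514 + -16*34 = 0
  c_3 = 0*-232 + 6*207 + -1*-481 + -2*342 + 0*-439 + 2*-514 + 0*34 = 11
  c_4 = -1*-232 + -38*207 + 7*-481 + 11*342 + -1*-439 + -13*-514 + 4*34 = 18
  c_5 = 0*-232 + 10*207 + -2*-481 + -3*342 + 1*-439 + 3*-514 + 0*34 = 25
  c_6 = -1*-232 + -33*207 + 7*-481 + 11*342 + -1*-439 + -11*-514 + 4*34 = 25
  c_7 = 0*-232 + 34*207 + -4*-481 + -8*342 + 0*-439 + 12*-514 + -1*34 = 24
p = 3; digits c_i = Σ_j d_{ij}·3^j, 0 ≤ d_{ij} < 3:
  c_1 = 16 = 1·3^0 + 2·3^1 + 1·3^2
  c_2 = 0
  c_3 = 11 = 2·3^0 + 0·3^1 + 1·3^2
  c_4 = 18 = 0·3^0 + 0·3^1 + 2·3^2
  c_5 = 25 = 1·3^0 + 2·3^1 + 2·3^2
  c_6 = 25 = 1·3^0 + 2·3^1 + 2·3^2
  c_7 = 24 = 0·3^0 + 2·3^1 + 2·3^2
Factor λ_0 = (1, 0, 2, 0, 1, 1, 0)
Factor λ_1 = (2, 0, 0, 0, 2, 2, 2)
Factor λ_2 = (1, 0, 1, 2, 2, 2, 2)

((1, 0, 2, 0, 1, 1, 0), (2, 0, 0, 0, 2, 2, 2), (1, 0, 1, 2, 2, 2, 2))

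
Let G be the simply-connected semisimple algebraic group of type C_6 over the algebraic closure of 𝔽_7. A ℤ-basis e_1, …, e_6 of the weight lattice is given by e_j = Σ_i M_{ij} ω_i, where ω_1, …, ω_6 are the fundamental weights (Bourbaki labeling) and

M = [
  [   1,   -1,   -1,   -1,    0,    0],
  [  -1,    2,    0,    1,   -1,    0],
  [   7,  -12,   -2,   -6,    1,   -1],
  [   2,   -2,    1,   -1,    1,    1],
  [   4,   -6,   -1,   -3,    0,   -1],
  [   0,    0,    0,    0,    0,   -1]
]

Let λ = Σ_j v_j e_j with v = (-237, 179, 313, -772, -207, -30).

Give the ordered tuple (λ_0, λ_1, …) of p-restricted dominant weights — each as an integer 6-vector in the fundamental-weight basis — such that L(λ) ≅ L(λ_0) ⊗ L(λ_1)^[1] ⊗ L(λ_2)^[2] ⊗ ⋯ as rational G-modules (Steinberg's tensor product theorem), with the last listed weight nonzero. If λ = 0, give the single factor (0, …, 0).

((1, 2, 1, 2, 4, 2), (6, 4, 3, 2, 1, 4))

Change of basis e → ω: c = M·v where v = (-237, 179, 313, -772, -207, -30):
  c_1 = (1)·(-237) + (-1)·(179) + (-1)·(313) + (-1)·(-772) + (0)·(-207) + (0)·(-30) = 43
  c_2 = (-1)·(-237) + (2)·(179) + (0)·(313) + (1)·(-772) + (-1)·(-207) + (0)·(-30) = 30
  c_3 = (7)·(-237) + (-12)·(179) + (-2)·(313) + (-6)·(-772) + (1)·(-207) + (-1)·(-30) = 22
  c_4 = (2)·(-237) + (-2)·(179) + (1)·(313) + (-1)·(-772) + (1)·(-207) + (1)·(-30) = 16
  c_5 = (4)·(-237) + (-6)·(179) + (-1)·(313) + (-3)·(-772) + (0)·(-207) + (-1)·(-30) = 11
  c_6 = (0)·(-237) + (0)·(179) + (0)·(313) + (0)·(-772) + (0)·(-207) + (-1)·(-30) = 30
Writing each c_i in base p = 7:
  c_1 = 43 = 1·7^0 + 6·7^1
  c_2 = 30 = 2·7^0 + 4·7^1
  c_3 = 22 = 1·7^0 + 3·7^1
  c_4 = 16 = 2·7^0 + 2·7^1
  c_5 = 11 = 4·7^0 + 1·7^1
  c_6 = 30 = 2·7^0 + 4·7^1
p-restricted factor λ_0 = (1, 2, 1, 2, 4, 2)
p-restricted factor λ_1 = (6, 4, 3, 2, 1, 4)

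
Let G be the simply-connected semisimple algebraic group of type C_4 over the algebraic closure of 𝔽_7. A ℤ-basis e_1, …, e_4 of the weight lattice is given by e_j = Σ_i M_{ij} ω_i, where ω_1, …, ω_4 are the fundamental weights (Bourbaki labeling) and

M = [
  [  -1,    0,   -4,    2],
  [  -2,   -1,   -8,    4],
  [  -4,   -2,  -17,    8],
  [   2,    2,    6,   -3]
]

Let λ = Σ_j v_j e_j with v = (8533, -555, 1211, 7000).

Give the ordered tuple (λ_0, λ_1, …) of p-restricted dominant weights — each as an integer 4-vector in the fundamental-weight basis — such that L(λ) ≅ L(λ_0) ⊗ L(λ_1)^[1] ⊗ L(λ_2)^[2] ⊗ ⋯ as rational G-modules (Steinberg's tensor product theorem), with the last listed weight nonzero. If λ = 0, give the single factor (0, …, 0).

((0, 2, 4, 3), (5, 5, 5, 2), (5, 1, 6, 3), (1, 5, 6, 6))

Compute c_i = Σ_j M_{ij} v_j with v = (8533, -555, 1211, 7000):
  c_1 = (-1)·(8533) + (0)·(-555) + (-4)·(1211) + 2·7000 = 623
  c_2 = (-2)·(8533) + (-1)·(-555) + (-8)·(1211) + 4·7000 = 1801
  c_3 = (-4)·(8533) + (-2)·(-555) + (-17)·(1211) + 8·7000 = 2391
  c_4 = 2·8533 + (2)·(-555) + 6·1211 + (-3)·(7000) = 2222
Writing each c_i in base p = 7:
  c_1 = 623 = 0·7^0 + 5·7^1 + 5·7^2 + 1·7^3
  c_2 = 1801 = 2·7^0 + 5·7^1 + 1·7^2 + 5·7^3
  c_3 = 2391 = 4·7^0 + 5·7^1 + 6·7^2 + 6·7^3
  c_4 = 2222 = 3·7^0 + 2·7^1 + 3·7^2 + 6·7^3
λ_0 = (0, 2, 4, 3)
λ_1 = (5, 5, 5, 2)
λ_2 = (5, 1, 6, 3)
λ_3 = (1, 5, 6, 6)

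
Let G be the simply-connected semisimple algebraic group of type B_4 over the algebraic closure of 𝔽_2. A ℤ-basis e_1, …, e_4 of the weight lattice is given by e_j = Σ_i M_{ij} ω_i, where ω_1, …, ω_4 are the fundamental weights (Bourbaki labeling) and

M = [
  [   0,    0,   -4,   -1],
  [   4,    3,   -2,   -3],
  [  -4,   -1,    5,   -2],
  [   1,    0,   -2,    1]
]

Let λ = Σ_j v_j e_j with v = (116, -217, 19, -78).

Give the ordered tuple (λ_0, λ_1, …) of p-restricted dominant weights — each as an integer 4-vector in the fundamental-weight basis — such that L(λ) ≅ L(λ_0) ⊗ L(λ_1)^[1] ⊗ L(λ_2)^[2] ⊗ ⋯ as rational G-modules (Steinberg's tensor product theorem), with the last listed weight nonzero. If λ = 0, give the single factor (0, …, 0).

((0, 1, 0, 0), (1, 0, 0, 0), (0, 0, 1, 0), (0, 1, 0, 0))

In the fundamental-weight basis, λ has coordinates c = M·v (v = (116, -217, 19, -78)):
  c_1 = 0*116 + 0*-217 + -4*19 + -1*-78 = 2
  c_2 = 4*116 + 3*-217 + -2*19 + -3*-78 = 9
  c_3 = -4*116 + -1*-217 + 5*19 + -2*-78 = 4
  c_4 = 1*116 + 0*-217 + -2*19 + 1*-78 = 0
Writing each c_i in base p = 2:
  c_1 = 2 = 0·2^0 + 1·2^1
  c_2 = 9 = 1·2^0 + 0·2^1 + 0·2^2 + 1·2^3
  c_3 = 4 = 0·2^0 + 0·2^1 + 1·2^2
  c_4 = 0
p-restricted factor λ_0 = (0, 1, 0, 0)
p-restricted factor λ_1 = (1, 0, 0, 0)
p-restricted factor λ_2 = (0, 0, 1, 0)
p-restricted factor λ_3 = (0, 1, 0, 0)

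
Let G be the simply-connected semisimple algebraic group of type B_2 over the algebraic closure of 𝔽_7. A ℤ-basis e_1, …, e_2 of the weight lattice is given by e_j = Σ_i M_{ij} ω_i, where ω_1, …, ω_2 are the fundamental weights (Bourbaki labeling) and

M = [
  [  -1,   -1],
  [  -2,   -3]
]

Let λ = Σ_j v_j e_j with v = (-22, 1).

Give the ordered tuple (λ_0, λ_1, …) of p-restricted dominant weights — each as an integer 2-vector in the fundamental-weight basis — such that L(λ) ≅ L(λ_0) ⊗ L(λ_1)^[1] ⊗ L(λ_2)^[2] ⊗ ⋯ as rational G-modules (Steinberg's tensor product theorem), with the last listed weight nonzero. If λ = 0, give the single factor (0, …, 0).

((0, 6), (3, 5))

Compute c_i = Σ_j M_{ij} v_j with v = (-22, 1):
  c_1 = -1*-22 + -1*1 = 21
  c_2 = -2*-22 + -3*1 = 41
Writing each c_i in base p = 7:
  c_1 = 21 = 0·7^0 + 3·7^1
  c_2 = 41 = 6·7^0 + 5·7^1
p-restricted factor λ_0 = (0, 6)
p-restricted factor λ_1 = (3, 5)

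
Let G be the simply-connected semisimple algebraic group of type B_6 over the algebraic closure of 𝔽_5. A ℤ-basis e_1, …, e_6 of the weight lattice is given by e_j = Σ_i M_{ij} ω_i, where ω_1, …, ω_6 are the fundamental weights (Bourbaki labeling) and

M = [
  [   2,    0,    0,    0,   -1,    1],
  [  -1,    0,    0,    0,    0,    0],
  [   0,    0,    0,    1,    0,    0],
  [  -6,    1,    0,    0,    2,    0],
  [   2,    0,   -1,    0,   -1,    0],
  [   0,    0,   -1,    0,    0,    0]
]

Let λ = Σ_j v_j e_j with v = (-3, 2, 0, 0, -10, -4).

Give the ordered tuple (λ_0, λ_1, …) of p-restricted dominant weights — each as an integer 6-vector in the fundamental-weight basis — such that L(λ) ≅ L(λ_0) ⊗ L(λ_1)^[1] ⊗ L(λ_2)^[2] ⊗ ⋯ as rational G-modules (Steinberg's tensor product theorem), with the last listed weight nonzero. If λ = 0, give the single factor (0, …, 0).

((0, 3, 0, 0, 4, 0),)

Converting to the ω-basis (c_i = row i of M dotted with v = (-3, 2, 0, 0, -10, -4)):
  c_1 = 2*-3 + 0*2 + 0*0 + 0*0 + -1*-10 + 1*-4 = 0
  c_2 = -1*-3 + 0*2 + 0*0 + 0*0 + 0*-10 + 0*-4 = 3
  c_3 = 0*-3 + 0*2 + 0*0 + 1*0 + 0*-10 + 0*-4 = 0
  c_4 = -6*-3 + 1*2 + 0*0 + 0*0 + 2*-10 + 0*-4 = 0
  c_5 = 2*-3 + 0*2 + -1*0 + 0*0 + -1*-10 + 0*-4 = 4
  c_6 = 0*-3 + 0*2 + -1*0 + 0*0 + 0*-10 + 0*-4 = 0
Base-5 expansion of each c_i:
  c_1 = 0
  c_2 = 3 = 3·5^0
  c_3 = 0
  c_4 = 0
  c_5 = 4 = 4·5^0
  c_6 = 0
Factor λ_0 = (0, 3, 0, 0, 4, 0)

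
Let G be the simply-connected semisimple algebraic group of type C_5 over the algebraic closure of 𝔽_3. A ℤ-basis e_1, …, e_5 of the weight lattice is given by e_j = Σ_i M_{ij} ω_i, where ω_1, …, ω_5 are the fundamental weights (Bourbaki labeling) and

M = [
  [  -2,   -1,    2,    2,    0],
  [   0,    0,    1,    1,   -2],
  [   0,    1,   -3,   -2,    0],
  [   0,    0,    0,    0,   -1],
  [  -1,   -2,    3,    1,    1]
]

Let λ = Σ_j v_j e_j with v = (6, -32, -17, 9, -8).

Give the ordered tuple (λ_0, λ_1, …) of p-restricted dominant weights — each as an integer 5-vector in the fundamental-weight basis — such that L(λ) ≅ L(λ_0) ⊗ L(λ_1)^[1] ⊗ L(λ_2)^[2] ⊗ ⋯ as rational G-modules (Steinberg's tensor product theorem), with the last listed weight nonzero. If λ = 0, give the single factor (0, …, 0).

((1, 2, 1, 2, 2), (1, 2, 0, 2, 2))

Compute c_i = Σ_j M_{ij} v_j with v = (6, -32, -17, 9, -8):
  c_1 = -2*6 + -1*-32 + 2*-17 + 2*9 + 0*-8 = 4
  c_2 = 0*6 + 0*-32 + 1*-17 + 1*9 + -2*-8 = 8
  c_3 = 0*6 + 1*-32 + -3*-17 + -2*9 + 0*-8 = 1
  c_4 = 0*6 + 0*-32 + 0*-17 + 0*9 + -1*-8 = 8
  c_5 = -1*6 + -2*-32 + 3*-17 + 1*9 + 1*-8 = 8
Expand coordinatewise in base 3:
  c_1 = 4 = 1·3^0 + 1·3^1
  c_2 = 8 = 2·3^0 + 2·3^1
  c_3 = 1 = 1·3^0
  c_4 = 8 = 2·3^0 + 2·3^1
  c_5 = 8 = 2·3^0 + 2·3^1
λ_0 = (1, 2, 1, 2, 2)
λ_1 = (1, 2, 0, 2, 2)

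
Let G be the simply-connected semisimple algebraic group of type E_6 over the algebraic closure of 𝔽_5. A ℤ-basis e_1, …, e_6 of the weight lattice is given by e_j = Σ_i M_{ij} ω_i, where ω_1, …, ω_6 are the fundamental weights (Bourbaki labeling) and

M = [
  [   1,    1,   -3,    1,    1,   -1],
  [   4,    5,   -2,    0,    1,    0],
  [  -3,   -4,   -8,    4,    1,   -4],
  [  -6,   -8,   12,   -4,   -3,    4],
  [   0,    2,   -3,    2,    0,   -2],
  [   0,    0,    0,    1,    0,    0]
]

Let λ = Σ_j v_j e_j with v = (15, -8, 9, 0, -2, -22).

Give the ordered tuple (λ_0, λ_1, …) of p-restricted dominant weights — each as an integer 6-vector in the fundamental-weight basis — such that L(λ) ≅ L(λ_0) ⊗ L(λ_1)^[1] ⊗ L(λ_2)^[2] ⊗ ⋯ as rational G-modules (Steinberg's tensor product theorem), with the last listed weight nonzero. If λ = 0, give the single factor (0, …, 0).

((0, 0, 1, 0, 1, 0),)

Converting to the ω-basis (c_i = row i of M dotted with v = (15, -8, 9, 0, -2, -22)):
  c_1 = 1*15 + 1*-8 + -3*9 + 1*0 + 1*-2 + -1*-22 = 0
  c_2 = 4*15 + 5*-8 + -2*9 + 0*0 + 1*-2 + 0*-22 = 0
  c_3 = -3*15 + -4*-8 + -8*9 + 4*0 + 1*-2 + -4*-22 = 1
  c_4 = -6*15 + -8*-8 + 12*9 + -4*0 + -3*-2 + 4*-22 = 0
  c_5 = 0*15 + 2*-8 + -3*9 + 2*0 + 0*-2 + -2*-22 = 1
  c_6 = 0*15 + 0*-8 + 0*9 + 1*0 + 0*-2 + 0*-22 = 0
Base-5 expansion of each c_i:
  c_1 = 0
  c_2 = 0
  c_3 = 1 = 1·5^0
  c_4 = 0
  c_5 = 1 = 1·5^0
  c_6 = 0
λ_0 = (0, 0, 1, 0, 1, 0)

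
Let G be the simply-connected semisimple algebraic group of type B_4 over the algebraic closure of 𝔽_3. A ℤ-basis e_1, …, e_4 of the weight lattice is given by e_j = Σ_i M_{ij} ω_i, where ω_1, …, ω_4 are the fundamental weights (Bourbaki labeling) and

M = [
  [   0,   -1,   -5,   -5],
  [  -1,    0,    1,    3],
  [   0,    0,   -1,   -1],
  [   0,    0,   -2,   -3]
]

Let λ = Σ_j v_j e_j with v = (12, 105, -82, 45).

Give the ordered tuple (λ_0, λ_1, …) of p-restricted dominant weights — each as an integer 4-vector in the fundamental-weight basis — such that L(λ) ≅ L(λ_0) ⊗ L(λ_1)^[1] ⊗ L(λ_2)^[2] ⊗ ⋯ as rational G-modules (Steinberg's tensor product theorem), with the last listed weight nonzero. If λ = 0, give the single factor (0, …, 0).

Change of basis e → ω: c = M·v where v = (12, 105, -82, 45):
  c_1 = 0·12 + (-1)·(105) + (-5)·(-82) + (-5)·(45) = 80
  c_2 = (-1)·(12) + 0·105 + (1)·(-82) + 3·45 = 41
  c_3 = 0·12 + 0·105 + (-1)·(-82) + (-1)·(45) = 37
  c_4 = 0·12 + 0·105 + (-2)·(-82) + (-3)·(45) = 29
p = 3; digits c_i = Σ_j d_{ij}·3^j, 0 ≤ d_{ij} < 3:
  c_1 = 80 = 2·3^0 + 2·3^1 + 2·3^2 + 2·3^3
  c_2 = 41 = 2·3^0 + 1·3^1 + 1·3^2 + 1·3^3
  c_3 = 37 = 1·3^0 + 0·3^1 + 1·3^2 + 1·3^3
  c_4 = 29 = 2·3^0 + 0·3^1 + 0·3^2 + 1·3^3
λ_0 = (2, 2, 1, 2)
λ_1 = (2, 1, 0, 0)
λ_2 = (2, 1, 1, 0)
λ_3 = (2, 1, 1, 1)

((2, 2, 1, 2), (2, 1, 0, 0), (2, 1, 1, 0), (2, 1, 1, 1))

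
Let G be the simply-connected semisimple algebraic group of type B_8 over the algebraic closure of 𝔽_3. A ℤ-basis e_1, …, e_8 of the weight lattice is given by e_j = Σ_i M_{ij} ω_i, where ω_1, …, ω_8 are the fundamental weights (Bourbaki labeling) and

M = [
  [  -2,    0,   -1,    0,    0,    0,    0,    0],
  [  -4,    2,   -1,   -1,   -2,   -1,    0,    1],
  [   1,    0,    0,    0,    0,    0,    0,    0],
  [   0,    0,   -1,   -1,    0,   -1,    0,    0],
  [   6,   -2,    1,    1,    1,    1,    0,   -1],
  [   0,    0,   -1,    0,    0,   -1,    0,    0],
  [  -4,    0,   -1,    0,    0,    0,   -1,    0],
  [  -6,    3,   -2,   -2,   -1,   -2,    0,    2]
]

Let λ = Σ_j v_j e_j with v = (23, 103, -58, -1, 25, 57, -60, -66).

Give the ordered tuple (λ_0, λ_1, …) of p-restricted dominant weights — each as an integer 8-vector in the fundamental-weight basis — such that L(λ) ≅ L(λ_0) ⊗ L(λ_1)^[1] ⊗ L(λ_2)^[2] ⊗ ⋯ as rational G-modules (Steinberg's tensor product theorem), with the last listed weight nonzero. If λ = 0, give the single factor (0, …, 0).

((0, 0, 2, 2, 0, 1, 2, 0), (1, 0, 1, 0, 1, 0, 2, 0), (1, 0, 2, 0, 2, 0, 2, 2))

Compute c_i = Σ_j M_{ij} v_j with v = (23, 103, -58, -1, 25, 57, -60, -66):
  c_1 = (-2)·(23) + 0·103 + (-1)·(-58) + (0)·(-1) + 0·25 + 0·57 + (0)·(-60) + (0)·(-66) = 12
  c_2 = (-4)·(23) + 2·103 + (-1)·(-58) + (-1)·(-1) + (-2)·(25) + (-1)·(57) + (0)·(-60) + (1)·(-66) = 0
  c_3 = 1·23 + 0·103 + (0)·(-58) + (0)·(-1) + 0·25 + 0·57 + (0)·(-60) + (0)·(-66) = 23
  c_4 = 0·23 + 0·103 + (-1)·(-58) + (-1)·(-1) + 0·25 + (-1)·(57) + (0)·(-60) + (0)·(-66) = 2
  c_5 = 6·23 + (-2)·(103) + (1)·(-58) + (1)·(-1) + 1·25 + 1·57 + (0)·(-60) + (-1)·(-66) = 21
  c_6 = 0·23 + 0·103 + (-1)·(-58) + (0)·(-1) + 0·25 + (-1)·(57) + (0)·(-60) + (0)·(-66) = 1
  c_7 = (-4)·(23) + 0·103 + (-1)·(-58) + (0)·(-1) + 0·25 + 0·57 + (-1)·(-60) + (0)·(-66) = 26
  c_8 = (-6)·(23) + 3·103 + (-2)·(-58) + (-2)·(-1) + (-1)·(25) + (-2)·(57) + (0)·(-60) + (2)·(-66) = 18
Base-3 expansion of each c_i:
  c_1 = 12 = 0·3^0 + 1·3^1 + 1·3^2
  c_2 = 0
  c_3 = 23 = 2·3^0 + 1·3^1 + 2·3^2
  c_4 = 2 = 2·3^0
  c_5 = 21 = 0·3^0 + 1·3^1 + 2·3^2
  c_6 = 1 = 1·3^0
  c_7 = 26 = 2·3^0 + 2·3^1 + 2·3^2
  c_8 = 18 = 0·3^0 + 0·3^1 + 2·3^2
λ_0 = (0, 0, 2, 2, 0, 1, 2, 0)
λ_1 = (1, 0, 1, 0, 1, 0, 2, 0)
λ_2 = (1, 0, 2, 0, 2, 0, 2, 2)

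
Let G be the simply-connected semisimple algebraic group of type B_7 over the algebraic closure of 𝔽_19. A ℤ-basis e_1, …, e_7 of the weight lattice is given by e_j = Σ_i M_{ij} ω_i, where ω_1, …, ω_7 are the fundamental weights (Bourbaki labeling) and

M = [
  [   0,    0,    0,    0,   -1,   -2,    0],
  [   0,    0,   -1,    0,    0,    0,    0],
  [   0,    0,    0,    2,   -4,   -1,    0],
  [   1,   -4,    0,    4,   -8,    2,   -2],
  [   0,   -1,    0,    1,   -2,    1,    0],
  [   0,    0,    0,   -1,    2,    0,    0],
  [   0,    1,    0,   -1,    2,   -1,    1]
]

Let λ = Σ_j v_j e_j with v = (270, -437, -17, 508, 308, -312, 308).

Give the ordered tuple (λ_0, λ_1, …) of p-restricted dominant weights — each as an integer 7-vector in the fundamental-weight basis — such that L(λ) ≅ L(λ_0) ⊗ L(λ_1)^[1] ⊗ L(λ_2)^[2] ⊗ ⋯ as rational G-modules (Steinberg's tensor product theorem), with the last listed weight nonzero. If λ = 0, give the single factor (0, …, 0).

((12, 17, 1, 4, 17, 13, 6), (16, 0, 5, 18, 0, 5, 15))

Change of basis e → ω: c = M·v where v = (270, -437, -17, 508, 308, -312, 308):
  c_1 = 0·270 + (0)·(-437) + (0)·(-17) + 0·508 + (-1)·(308) + (-2)·(-312) + 0·308 = 316
  c_2 = 0·270 + (0)·(-437) + (-1)·(-17) + 0·508 + 0·308 + (0)·(-312) + 0·308 = 17
  c_3 = 0·270 + (0)·(-437) + (0)·(-17) + 2·508 + (-4)·(308) + (-1)·(-312) + 0·308 = 96
  c_4 = 1·270 + (-4)·(-437) + (0)·(-17) + 4·508 + (-8)·(308) + (2)·(-312) + (-2)·(308) = 346
  c_5 = 0·270 + (-1)·(-437) + (0)·(-17) + 1·508 + (-2)·(308) + (1)·(-312) + 0·308 = 17
  c_6 = 0·270 + (0)·(-437) + (0)·(-17) + (-1)·(508) + 2·308 + (0)·(-312) + 0·308 = 108
  c_7 = 0·270 + (1)·(-437) + (0)·(-17) + (-1)·(508) + 2·308 + (-1)·(-312) + 1·308 = 291
Writing each c_i in base p = 19:
  c_1 = 316 = 12·19^0 + 16·19^1
  c_2 = 17 = 17·19^0
  c_3 = 96 = 1·19^0 + 5·19^1
  c_4 = 346 = 4·19^0 + 18·19^1
  c_5 = 17 = 17·19^0
  c_6 = 108 = 13·19^0 + 5·19^1
  c_7 = 291 = 6·19^0 + 15·19^1
λ_0 = (12, 17, 1, 4, 17, 13, 6)
λ_1 = (16, 0, 5, 18, 0, 5, 15)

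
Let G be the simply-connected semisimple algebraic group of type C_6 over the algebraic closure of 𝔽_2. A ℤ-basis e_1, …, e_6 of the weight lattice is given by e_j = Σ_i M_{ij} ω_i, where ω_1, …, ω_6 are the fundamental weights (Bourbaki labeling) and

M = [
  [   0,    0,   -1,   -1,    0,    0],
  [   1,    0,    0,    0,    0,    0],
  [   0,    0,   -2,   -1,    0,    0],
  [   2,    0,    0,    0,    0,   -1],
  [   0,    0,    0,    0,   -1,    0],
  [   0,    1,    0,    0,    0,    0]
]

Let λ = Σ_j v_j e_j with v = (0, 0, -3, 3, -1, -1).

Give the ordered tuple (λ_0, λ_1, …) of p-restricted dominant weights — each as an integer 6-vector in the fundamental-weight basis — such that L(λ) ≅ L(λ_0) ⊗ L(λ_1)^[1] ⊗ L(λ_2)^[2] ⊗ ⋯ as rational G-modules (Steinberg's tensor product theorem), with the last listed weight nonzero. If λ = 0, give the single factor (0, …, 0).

((0, 0, 1, 1, 1, 0), (0, 0, 1, 0, 0, 0))

Compute c_i = Σ_j M_{ij} v_j with v = (0, 0, -3, 3, -1, -1):
  c_1 = 0*0 + 0*0 + -1*-3 + -1*3 + 0*-1 + 0*-1 = 0
  c_2 = 1*0 + 0*0 + 0*-3 + 0*3 + 0*-1 + 0*-1 = 0
  c_3 = 0*0 + 0*0 + -2*-3 + -1*3 + 0*-1 + 0*-1 = 3
  c_4 = 2*0 + 0*0 + 0*-3 + 0*3 + 0*-1 + -1*-1 = 1
  c_5 = 0*0 + 0*0 + 0*-3 + 0*3 + -1*-1 + 0*-1 = 1
  c_6 = 0*0 + 1*0 + 0*-3 + 0*3 + 0*-1 + 0*-1 = 0
p = 2; digits c_i = Σ_j d_{ij}·2^j, 0 ≤ d_{ij} < 2:
  c_1 = 0
  c_2 = 0
  c_3 = 3 = 1·2^0 + 1·2^1
  c_4 = 1 = 1·2^0
  c_5 = 1 = 1·2^0
  c_6 = 0
λ_0 = (0, 0, 1, 1, 1, 0)
λ_1 = (0, 0, 1, 0, 0, 0)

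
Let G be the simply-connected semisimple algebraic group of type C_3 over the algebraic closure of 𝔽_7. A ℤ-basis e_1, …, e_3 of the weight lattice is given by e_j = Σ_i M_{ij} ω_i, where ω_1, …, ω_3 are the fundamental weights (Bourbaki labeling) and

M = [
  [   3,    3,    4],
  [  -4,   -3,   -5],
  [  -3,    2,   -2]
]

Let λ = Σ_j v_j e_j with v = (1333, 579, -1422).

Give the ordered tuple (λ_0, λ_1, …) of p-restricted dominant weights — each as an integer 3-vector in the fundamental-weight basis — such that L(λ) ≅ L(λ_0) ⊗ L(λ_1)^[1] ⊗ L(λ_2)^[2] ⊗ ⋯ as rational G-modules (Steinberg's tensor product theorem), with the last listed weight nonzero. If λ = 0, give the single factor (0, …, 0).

((6, 6, 3), (6, 5, 0))

Converting to the ω-basis (c_i = row i of M dotted with v = (1333, 579, -1422)):
  c_1 = 3·1333 + 3·579 + (4)·(-1422) = 48
  c_2 = (-4)·(1333) + (-3)·(579) + (-5)·(-1422) = 41
  c_3 = (-3)·(1333) + 2·579 + (-2)·(-1422) = 3
Expand coordinatewise in base 7:
  c_1 = 48 = 6·7^0 + 6·7^1
  c_2 = 41 = 6·7^0 + 5·7^1
  c_3 = 3 = 3·7^0
p-restricted factor λ_0 = (6, 6, 3)
p-restricted factor λ_1 = (6, 5, 0)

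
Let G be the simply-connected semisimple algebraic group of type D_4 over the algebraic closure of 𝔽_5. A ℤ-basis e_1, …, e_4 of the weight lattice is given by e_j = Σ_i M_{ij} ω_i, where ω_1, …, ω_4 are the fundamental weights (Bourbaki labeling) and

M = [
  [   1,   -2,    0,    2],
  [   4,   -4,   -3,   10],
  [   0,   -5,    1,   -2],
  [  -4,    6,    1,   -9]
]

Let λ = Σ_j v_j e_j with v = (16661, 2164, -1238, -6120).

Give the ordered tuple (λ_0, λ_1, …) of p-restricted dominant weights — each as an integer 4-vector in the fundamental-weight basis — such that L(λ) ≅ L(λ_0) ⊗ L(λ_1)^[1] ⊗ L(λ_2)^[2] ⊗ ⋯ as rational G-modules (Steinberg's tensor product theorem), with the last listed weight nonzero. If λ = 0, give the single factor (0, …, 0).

In the fundamental-weight basis, λ has coordinates c = M·v (v = (16661, 2164, -1238, -6120)):
  c_1 = 1·16661 + (-2)·(2164) + (0)·(-1238) + (2)·(-6120) = 93
  c_2 = 4·16661 + (-4)·(2164) + (-3)·(-1238) + (10)·(-6120) = 502
  c_3 = 0·16661 + (-5)·(2164) + (1)·(-1238) + (-2)·(-6120) = 182
  c_4 = (-4)·(16661) + 6·2164 + (1)·(-1238) + (-9)·(-6120) = 182
Expand coordinatewise in base 5:
  c_1 = 93 = 3·5^0 + 3·5^1 + 3·5^2
  c_2 = 502 = 2·5^0 + 0·5^1 + 0·5^2 + 4·5^3
  c_3 = 182 = 2·5^0 + 1·5^1 + 2·5^2 + 1·5^3
  c_4 = 182 = 2·5^0 + 1·5^1 + 2·5^2 + 1·5^3
Factor λ_0 = (3, 2, 2, 2)
Factor λ_1 = (3, 0, 1, 1)
Factor λ_2 = (3, 0, 2, 2)
Factor λ_3 = (0, 4, 1, 1)

((3, 2, 2, 2), (3, 0, 1, 1), (3, 0, 2, 2), (0, 4, 1, 1))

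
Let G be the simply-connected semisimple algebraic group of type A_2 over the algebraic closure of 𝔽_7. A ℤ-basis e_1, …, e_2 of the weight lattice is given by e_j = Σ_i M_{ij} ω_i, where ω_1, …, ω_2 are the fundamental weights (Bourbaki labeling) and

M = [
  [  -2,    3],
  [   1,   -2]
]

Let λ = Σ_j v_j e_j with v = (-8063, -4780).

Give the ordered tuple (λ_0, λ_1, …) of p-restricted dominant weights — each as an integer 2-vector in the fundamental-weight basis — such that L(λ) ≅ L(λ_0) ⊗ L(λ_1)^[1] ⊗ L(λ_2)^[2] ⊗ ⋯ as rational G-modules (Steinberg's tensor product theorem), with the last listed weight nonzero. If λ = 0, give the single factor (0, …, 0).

Change of basis e → ω: c = M·v where v = (-8063, -4780):
  c_1 = (-2)·(-8063) + (3)·(-4780) = 1786
  c_2 = (1)·(-8063) + (-2)·(-4780) = 1497
Expand coordinatewise in base 7:
  c_1 = 1786 = 1·7^0 + 3·7^1 + 1·7^2 + 5·7^3
  c_2 = 1497 = 6·7^0 + 3·7^1 + 2·7^2 + 4·7^3
λ_0 = (1, 6)
λ_1 = (3, 3)
λ_2 = (1, 2)
λ_3 = (5, 4)

((1, 6), (3, 3), (1, 2), (5, 4))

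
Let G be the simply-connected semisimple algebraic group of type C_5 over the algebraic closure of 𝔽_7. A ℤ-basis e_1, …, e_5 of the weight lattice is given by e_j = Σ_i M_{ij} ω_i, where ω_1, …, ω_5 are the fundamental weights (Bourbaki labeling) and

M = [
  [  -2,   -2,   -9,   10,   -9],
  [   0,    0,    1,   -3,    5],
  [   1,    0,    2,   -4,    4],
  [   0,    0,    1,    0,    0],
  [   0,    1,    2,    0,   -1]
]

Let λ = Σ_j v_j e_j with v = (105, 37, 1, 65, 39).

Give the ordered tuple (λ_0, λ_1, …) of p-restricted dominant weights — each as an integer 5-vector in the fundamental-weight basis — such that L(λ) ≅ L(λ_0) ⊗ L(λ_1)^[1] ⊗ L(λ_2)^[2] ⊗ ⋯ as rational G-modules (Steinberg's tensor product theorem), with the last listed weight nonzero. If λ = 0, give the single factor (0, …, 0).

((6, 1, 3, 1, 0),)

In the fundamental-weight basis, λ has coordinates c = M·v (v = (105, 37, 1, 65, 39)):
  c_1 = (-2)·(105) + (-2)·(37) + (-9)·(1) + 10·65 + (-9)·(39) = 6
  c_2 = 0·105 + 0·37 + 1·1 + (-3)·(65) + 5·39 = 1
  c_3 = 1·105 + 0·37 + 2·1 + (-4)·(65) + 4·39 = 3
  c_4 = 0·105 + 0·37 + 1·1 + 0·65 + 0·39 = 1
  c_5 = 0·105 + 1·37 + 2·1 + 0·65 + (-1)·(39) = 0
Base-7 expansion of each c_i:
  c_1 = 6 = 6·7^0
  c_2 = 1 = 1·7^0
  c_3 = 3 = 3·7^0
  c_4 = 1 = 1·7^0
  c_5 = 0
Factor λ_0 = (6, 1, 3, 1, 0)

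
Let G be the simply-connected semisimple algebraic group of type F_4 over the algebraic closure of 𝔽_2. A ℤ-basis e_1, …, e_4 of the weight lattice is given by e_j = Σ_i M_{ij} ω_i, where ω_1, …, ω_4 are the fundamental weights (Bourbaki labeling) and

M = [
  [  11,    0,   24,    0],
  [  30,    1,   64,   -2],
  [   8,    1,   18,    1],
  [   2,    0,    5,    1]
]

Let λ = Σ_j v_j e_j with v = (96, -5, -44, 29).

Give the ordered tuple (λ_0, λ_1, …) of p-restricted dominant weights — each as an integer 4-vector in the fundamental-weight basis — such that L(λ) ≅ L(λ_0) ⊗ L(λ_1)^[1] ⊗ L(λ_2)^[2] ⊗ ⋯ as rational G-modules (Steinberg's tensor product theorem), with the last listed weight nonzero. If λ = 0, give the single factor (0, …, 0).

((0, 1, 0, 1),)

ω-coordinates c = M·v, v = (96, -5, -44, 29):
  c_1 = 11·96 + (0)·(-5) + (24)·(-44) + 0·29 = 0
  c_2 = 30·96 + (1)·(-5) + (64)·(-44) + (-2)·(29) = 1
  c_3 = 8·96 + (1)·(-5) + (18)·(-44) + 1·29 = 0
  c_4 = 2·96 + (0)·(-5) + (5)·(-44) + 1·29 = 1
Expand coordinatewise in base 2:
  c_1 = 0
  c_2 = 1 = 1·2^0
  c_3 = 0
  c_4 = 1 = 1·2^0
p-restricted factor λ_0 = (0, 1, 0, 1)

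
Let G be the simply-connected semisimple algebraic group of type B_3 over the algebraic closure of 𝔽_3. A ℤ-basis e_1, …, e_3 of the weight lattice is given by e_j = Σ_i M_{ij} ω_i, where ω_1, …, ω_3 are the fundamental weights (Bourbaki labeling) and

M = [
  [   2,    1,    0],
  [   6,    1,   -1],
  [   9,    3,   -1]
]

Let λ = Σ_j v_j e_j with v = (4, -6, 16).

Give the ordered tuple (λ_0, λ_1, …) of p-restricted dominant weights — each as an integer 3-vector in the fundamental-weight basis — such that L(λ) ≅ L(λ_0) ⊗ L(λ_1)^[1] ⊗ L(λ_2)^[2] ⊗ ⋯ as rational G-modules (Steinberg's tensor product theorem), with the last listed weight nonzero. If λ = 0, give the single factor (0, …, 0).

((2, 2, 2),)

Compute c_i = Σ_j M_{ij} v_j with v = (4, -6, 16):
  c_1 = 2*4 + 1*-6 + 0*16 = 2
  c_2 = 6*4 + 1*-6 + -1*16 = 2
  c_3 = 9*4 + 3*-6 + -1*16 = 2
Base-3 expansion of each c_i:
  c_1 = 2 = 2·3^0
  c_2 = 2 = 2·3^0
  c_3 = 2 = 2·3^0
p-restricted factor λ_0 = (2, 2, 2)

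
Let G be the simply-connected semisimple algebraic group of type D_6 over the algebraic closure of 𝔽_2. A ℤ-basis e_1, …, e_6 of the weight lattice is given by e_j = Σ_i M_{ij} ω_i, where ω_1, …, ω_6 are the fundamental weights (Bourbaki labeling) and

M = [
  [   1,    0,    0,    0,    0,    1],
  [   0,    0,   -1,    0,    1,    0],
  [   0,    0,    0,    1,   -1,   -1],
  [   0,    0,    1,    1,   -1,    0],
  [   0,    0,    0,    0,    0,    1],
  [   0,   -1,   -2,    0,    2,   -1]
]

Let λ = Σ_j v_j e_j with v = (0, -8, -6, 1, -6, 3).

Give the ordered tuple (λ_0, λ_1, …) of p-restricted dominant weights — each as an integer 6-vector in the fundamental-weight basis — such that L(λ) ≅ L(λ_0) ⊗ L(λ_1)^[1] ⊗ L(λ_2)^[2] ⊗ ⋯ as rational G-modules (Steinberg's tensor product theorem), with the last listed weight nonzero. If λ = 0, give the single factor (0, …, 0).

((1, 0, 0, 1, 1, 1), (1, 0, 0, 0, 1, 0), (0, 0, 1, 0, 0, 1))

ω-coordinates c = M·v, v = (0, -8, -6, 1, -6, 3):
  c_1 = 1·0 + (0)·(-8) + (0)·(-6) + 0·1 + (0)·(-6) + 1·3 = 3
  c_2 = 0·0 + (0)·(-8) + (-1)·(-6) + 0·1 + (1)·(-6) + 0·3 = 0
  c_3 = 0·0 + (0)·(-8) + (0)·(-6) + 1·1 + (-1)·(-6) + (-1)·(3) = 4
  c_4 = 0·0 + (0)·(-8) + (1)·(-6) + 1·1 + (-1)·(-6) + 0·3 = 1
  c_5 = 0·0 + (0)·(-8) + (0)·(-6) + 0·1 + (0)·(-6) + 1·3 = 3
  c_6 = 0·0 + (-1)·(-8) + (-2)·(-6) + 0·1 + (2)·(-6) + (-1)·(3) = 5
p = 2; digits c_i = Σ_j d_{ij}·2^j, 0 ≤ d_{ij} < 2:
  c_1 = 3 = 1·2^0 + 1·2^1
  c_2 = 0
  c_3 = 4 = 0·2^0 + 0·2^1 + 1·2^2
  c_4 = 1 = 1·2^0
  c_5 = 3 = 1·2^0 + 1·2^1
  c_6 = 5 = 1·2^0 + 0·2^1 + 1·2^2
p-restricted factor λ_0 = (1, 0, 0, 1, 1, 1)
p-restricted factor λ_1 = (1, 0, 0, 0, 1, 0)
p-restricted factor λ_2 = (0, 0, 1, 0, 0, 1)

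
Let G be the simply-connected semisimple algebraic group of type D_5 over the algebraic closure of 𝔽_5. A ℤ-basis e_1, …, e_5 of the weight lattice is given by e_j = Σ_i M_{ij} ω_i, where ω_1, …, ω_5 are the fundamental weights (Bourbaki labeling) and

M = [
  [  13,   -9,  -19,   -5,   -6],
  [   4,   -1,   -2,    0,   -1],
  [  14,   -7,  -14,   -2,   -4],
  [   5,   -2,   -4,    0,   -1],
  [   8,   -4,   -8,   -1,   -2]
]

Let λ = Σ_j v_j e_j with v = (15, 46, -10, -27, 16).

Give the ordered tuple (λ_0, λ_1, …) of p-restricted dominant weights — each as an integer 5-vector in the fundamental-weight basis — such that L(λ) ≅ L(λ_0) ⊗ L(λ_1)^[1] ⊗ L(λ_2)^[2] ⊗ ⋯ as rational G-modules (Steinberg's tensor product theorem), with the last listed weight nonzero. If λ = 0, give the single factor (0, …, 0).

((0, 3, 3, 2, 1), (2, 3, 3, 1, 2))

Compute c_i = Σ_j M_{ij} v_j with v = (15, 46, -10, -27, 16):
  c_1 = 13·15 + (-9)·(46) + (-19)·(-10) + (-5)·(-27) + (-6)·(16) = 10
  c_2 = 4·15 + (-1)·(46) + (-2)·(-10) + (0)·(-27) + (-1)·(16) = 18
  c_3 = 14·15 + (-7)·(46) + (-14)·(-10) + (-2)·(-27) + (-4)·(16) = 18
  c_4 = 5·15 + (-2)·(46) + (-4)·(-10) + (0)·(-27) + (-1)·(16) = 7
  c_5 = 8·15 + (-4)·(46) + (-8)·(-10) + (-1)·(-27) + (-2)·(16) = 11
p = 5; digits c_i = Σ_j d_{ij}·5^j, 0 ≤ d_{ij} < 5:
  c_1 = 10 = 0·5^0 + 2·5^1
  c_2 = 18 = 3·5^0 + 3·5^1
  c_3 = 18 = 3·5^0 + 3·5^1
  c_4 = 7 = 2·5^0 + 1·5^1
  c_5 = 11 = 1·5^0 + 2·5^1
Factor λ_0 = (0, 3, 3, 2, 1)
Factor λ_1 = (2, 3, 3, 1, 2)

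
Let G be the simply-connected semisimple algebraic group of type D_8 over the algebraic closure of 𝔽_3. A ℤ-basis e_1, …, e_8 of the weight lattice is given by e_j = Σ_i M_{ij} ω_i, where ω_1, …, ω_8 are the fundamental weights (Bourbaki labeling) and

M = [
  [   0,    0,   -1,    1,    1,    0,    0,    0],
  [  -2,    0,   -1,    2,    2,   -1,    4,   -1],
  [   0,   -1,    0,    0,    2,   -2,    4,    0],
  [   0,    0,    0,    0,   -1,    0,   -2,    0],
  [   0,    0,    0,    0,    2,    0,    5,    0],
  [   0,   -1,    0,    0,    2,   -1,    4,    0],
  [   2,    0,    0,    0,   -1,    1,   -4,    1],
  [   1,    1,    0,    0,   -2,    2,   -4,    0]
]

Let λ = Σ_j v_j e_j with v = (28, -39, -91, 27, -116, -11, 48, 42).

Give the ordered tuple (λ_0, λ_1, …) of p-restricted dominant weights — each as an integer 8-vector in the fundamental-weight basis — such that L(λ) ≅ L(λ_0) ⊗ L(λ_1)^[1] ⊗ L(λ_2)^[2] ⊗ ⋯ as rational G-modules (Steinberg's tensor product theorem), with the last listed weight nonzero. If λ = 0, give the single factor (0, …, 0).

((2, 0, 0, 2, 2, 1, 2, 1), (0, 0, 1, 0, 2, 0, 0, 2), (0, 2, 2, 2, 0, 1, 1, 0))

In the fundamental-weight basis, λ has coordinates c = M·v (v = (28, -39, -91, 27, -116, -11, 48, 42)):
  c_1 = 0·28 + (0)·(-39) + (-1)·(-91) + 1·27 + (1)·(-116) + (0)·(-11) + 0·48 + 0·42 = 2
  c_2 = (-2)·(28) + (0)·(-39) + (-1)·(-91) + 2·27 + (2)·(-116) + (-1)·(-11) + 4·48 + (-1)·(42) = 18
  c_3 = 0·28 + (-1)·(-39) + (0)·(-91) + 0·27 + (2)·(-116) + (-2)·(-11) + 4·48 + 0·42 = 21
  c_4 = 0·28 + (0)·(-39) + (0)·(-91) + 0·27 + (-1)·(-116) + (0)·(-11) + (-2)·(48) + 0·42 = 20
  c_5 = 0·28 + (0)·(-39) + (0)·(-91) + 0·27 + (2)·(-116) + (0)·(-11) + 5·48 + 0·42 = 8
  c_6 = 0·28 + (-1)·(-39) + (0)·(-91) + 0·27 + (2)·(-116) + (-1)·(-11) + 4·48 + 0·42 = 10
  c_7 = 2·28 + (0)·(-39) + (0)·(-91) + 0·27 + (-1)·(-116) + (1)·(-11) + (-4)·(48) + 1·42 = 11
  c_8 = 1·28 + (1)·(-39) + (0)·(-91) + 0·27 + (-2)·(-116) + (2)·(-11) + (-4)·(48) + 0·42 = 7
Base-3 expansion of each c_i:
  c_1 = 2 = 2·3^0
  c_2 = 18 = 0·3^0 + 0·3^1 + 2·3^2
  c_3 = 21 = 0·3^0 + 1·3^1 + 2·3^2
  c_4 = 20 = 2·3^0 + 0·3^1 + 2·3^2
  c_5 = 8 = 2·3^0 + 2·3^1
  c_6 = 10 = 1·3^0 + 0·3^1 + 1·3^2
  c_7 = 11 = 2·3^0 + 0·3^1 + 1·3^2
  c_8 = 7 = 1·3^0 + 2·3^1
λ_0 = (2, 0, 0, 2, 2, 1, 2, 1)
λ_1 = (0, 0, 1, 0, 2, 0, 0, 2)
λ_2 = (0, 2, 2, 2, 0, 1, 1, 0)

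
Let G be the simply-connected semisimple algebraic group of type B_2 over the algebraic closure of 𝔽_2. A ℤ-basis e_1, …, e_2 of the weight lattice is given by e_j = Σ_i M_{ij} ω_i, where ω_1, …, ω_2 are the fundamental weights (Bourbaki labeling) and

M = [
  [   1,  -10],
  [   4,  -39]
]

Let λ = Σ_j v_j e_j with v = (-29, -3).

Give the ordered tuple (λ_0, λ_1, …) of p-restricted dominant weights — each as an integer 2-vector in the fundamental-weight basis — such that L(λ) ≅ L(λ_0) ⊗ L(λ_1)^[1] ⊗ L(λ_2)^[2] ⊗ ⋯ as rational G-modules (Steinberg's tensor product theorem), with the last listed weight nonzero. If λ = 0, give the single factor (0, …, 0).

((1, 1),)

Compute c_i = Σ_j M_{ij} v_j with v = (-29, -3):
  c_1 = 1*-29 + -10*-3 = 1
  c_2 = 4*-29 + -39*-3 = 1
Base-2 expansion of each c_i:
  c_1 = 1 = 1·2^0
  c_2 = 1 = 1·2^0
Factor λ_0 = (1, 1)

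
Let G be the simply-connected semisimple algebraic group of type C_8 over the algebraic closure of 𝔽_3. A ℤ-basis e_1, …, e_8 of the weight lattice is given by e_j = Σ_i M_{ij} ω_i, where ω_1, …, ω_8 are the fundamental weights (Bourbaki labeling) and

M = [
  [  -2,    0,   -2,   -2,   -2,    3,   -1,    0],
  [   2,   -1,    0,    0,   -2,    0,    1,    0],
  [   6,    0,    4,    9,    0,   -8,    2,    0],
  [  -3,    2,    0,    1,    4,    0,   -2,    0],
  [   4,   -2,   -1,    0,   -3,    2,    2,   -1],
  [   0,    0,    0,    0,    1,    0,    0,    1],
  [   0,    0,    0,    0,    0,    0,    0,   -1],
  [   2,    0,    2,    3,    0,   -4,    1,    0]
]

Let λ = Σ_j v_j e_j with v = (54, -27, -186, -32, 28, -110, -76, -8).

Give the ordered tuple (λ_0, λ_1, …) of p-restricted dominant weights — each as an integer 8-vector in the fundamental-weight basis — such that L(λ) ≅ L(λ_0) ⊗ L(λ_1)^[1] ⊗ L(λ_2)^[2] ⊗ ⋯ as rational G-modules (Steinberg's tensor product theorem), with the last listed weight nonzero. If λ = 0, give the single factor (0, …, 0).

In the fundamental-weight basis, λ has coordinates c = M·v (v = (54, -27, -186, -32, 28, -110, -76, -8)):
  c_1 = (-2)·(54) + (0)·(-27) + (-2)·(-186) + (-2)·(-32) + (-2)·(28) + (3)·(-110) + (-1)·(-76) + (0)·(-8) = 18
  c_2 = (2)·(54) + (-1)·(-27) + (0)·(-186) + (0)·(-32) + (-2)·(28) + (0)·(-110) + (1)·(-76) + (0)·(-8) = 3
  c_3 = (6)·(54) + (0)·(-27) + (4)·(-186) + (9)·(-32) + (0)·(28) + (-8)·(-110) + (2)·(-76) + (0)·(-8) = 20
  c_4 = (-3)·(54) + (2)·(-27) + (0)·(-186) + (1)·(-32) + (4)·(28) + (0)·(-110) + (-2)·(-76) + (0)·(-8) = 16
  c_5 = (4)·(54) + (-2)·(-27) + (-1)·(-186) + (0)·(-32) + (-3)·(28) + (2)·(-110) + (2)·(-76) + (-1)·(-8) = 8
  c_6 = (0)·(54) + (0)·(-27) + (0)·(-186) + (0)·(-32) + (1)·(28) + (0)·(-110) + (0)·(-76) + (1)·(-8) = 20
  c_7 = (0)·(54) + (0)·(-27) + (0)·(-186) + (0)·(-32) + (0)·(28) + (0)·(-110) + (0)·(-76) + (-1)·(-8) = 8
  c_8 = (2)·(54) + (0)·(-27) + (2)·(-186) + (3)·(-32) + (0)·(28) + (-4)·(-110) + (1)·(-76) + (0)·(-8) = 4
p = 3; digits c_i = Σ_j d_{ij}·3^j, 0 ≤ d_{ij} < 3:
  c_1 = 18 = 0·3^0 + 0·3^1 + 2·3^2
  c_2 = 3 = 0·3^0 + 1·3^1
  c_3 = 20 = 2·3^0 + 0·3^1 + 2·3^2
  c_4 = 16 = 1·3^0 + 2·3^1 + 1·3^2
  c_5 = 8 = 2·3^0 + 2·3^1
  c_6 = 20 = 2·3^0 + 0·3^1 + 2·3^2
  c_7 = 8 = 2·3^0 + 2·3^1
  c_8 = 4 = 1·3^0 + 1·3^1
p-restricted factor λ_0 = (0, 0, 2, 1, 2, 2, 2, 1)
p-restricted factor λ_1 = (0, 1, 0, 2, 2, 0, 2, 1)
p-restricted factor λ_2 = (2, 0, 2, 1, 0, 2, 0, 0)

((0, 0, 2, 1, 2, 2, 2, 1), (0, 1, 0, 2, 2, 0, 2, 1), (2, 0, 2, 1, 0, 2, 0, 0))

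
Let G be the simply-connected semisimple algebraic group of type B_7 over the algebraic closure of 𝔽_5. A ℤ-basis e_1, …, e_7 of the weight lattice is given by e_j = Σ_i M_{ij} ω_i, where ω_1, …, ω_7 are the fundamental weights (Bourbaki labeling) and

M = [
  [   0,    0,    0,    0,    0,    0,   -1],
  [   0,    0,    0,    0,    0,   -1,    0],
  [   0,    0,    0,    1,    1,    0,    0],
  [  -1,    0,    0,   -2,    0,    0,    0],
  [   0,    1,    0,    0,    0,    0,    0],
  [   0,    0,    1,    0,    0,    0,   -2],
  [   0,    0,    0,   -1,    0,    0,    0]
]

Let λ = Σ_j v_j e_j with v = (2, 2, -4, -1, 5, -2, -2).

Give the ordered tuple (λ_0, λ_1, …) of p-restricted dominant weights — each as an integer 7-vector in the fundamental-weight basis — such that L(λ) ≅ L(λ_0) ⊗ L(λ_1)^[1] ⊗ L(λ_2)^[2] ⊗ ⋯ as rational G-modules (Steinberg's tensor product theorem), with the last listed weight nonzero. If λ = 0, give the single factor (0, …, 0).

((2, 2, 4, 0, 2, 0, 1),)

Converting to the ω-basis (c_i = row i of M dotted with v = (2, 2, -4, -1, 5, -2, -2)):
  c_1 = (0)·(2) + (0)·(2) + (0)·(-4) + (0)·(-1) + (0)·(5) + (0)·(-2) + (-1)·(-2) = 2
  c_2 = (0)·(2) + (0)·(2) + (0)·(-4) + (0)·(-1) + (0)·(5) + (-1)·(-2) + (0)·(-2) = 2
  c_3 = (0)·(2) + (0)·(2) + (0)·(-4) + (1)·(-1) + (1)·(5) + (0)·(-2) + (0)·(-2) = 4
  c_4 = (-1)·(2) + (0)·(2) + (0)·(-4) + (-2)·(-1) + (0)·(5) + (0)·(-2) + (0)·(-2) = 0
  c_5 = (0)·(2) + (1)·(2) + (0)·(-4) + (0)·(-1) + (0)·(5) + (0)·(-2) + (0)·(-2) = 2
  c_6 = (0)·(2) + (0)·(2) + (1)·(-4) + (0)·(-1) + (0)·(5) + (0)·(-2) + (-2)·(-2) = 0
  c_7 = (0)·(2) + (0)·(2) + (0)·(-4) + (-1)·(-1) + (0)·(5) + (0)·(-2) + (0)·(-2) = 1
p = 5; digits c_i = Σ_j d_{ij}·5^j, 0 ≤ d_{ij} < 5:
  c_1 = 2 = 2·5^0
  c_2 = 2 = 2·5^0
  c_3 = 4 = 4·5^0
  c_4 = 0
  c_5 = 2 = 2·5^0
  c_6 = 0
  c_7 = 1 = 1·5^0
p-restricted factor λ_0 = (2, 2, 4, 0, 2, 0, 1)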